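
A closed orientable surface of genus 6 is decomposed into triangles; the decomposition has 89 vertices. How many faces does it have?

χ = 2 − 2·6 = -10, and every face is a triangle so 3F = 2E.
V − E + F = -10 with E = 3F/2 gives 89 − (3/2 − 1)·F = -10, so F = 198 and E = 297.

198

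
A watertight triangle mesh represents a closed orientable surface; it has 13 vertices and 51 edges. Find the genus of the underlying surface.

3

Every face is a triangle and each edge borders two faces, so 3F = 2·51, giving F = 34.
χ = V − E + F = 13 − 51 + 34 = -4.
For a closed orientable surface χ = 2 − 2g, so g = (2 − (-4))/2 = 3.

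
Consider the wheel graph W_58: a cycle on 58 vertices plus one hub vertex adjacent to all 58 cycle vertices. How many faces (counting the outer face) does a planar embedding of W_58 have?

W_58 has V = 58 + 1 = 59 vertices and E = 2·58 = 116 edges.
By Euler's formula F = 2 − V + E = 2 − 59 + 116 = 59.

59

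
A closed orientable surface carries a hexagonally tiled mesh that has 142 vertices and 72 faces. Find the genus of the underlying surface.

2

Every face is a hexagon, so 2E = 6·72 = 432, giving E = 216.
χ = V − E + F = 142 − 216 + 72 = -2.
For a closed orientable surface χ = 2 − 2g, so g = (2 − (-2))/2 = 2.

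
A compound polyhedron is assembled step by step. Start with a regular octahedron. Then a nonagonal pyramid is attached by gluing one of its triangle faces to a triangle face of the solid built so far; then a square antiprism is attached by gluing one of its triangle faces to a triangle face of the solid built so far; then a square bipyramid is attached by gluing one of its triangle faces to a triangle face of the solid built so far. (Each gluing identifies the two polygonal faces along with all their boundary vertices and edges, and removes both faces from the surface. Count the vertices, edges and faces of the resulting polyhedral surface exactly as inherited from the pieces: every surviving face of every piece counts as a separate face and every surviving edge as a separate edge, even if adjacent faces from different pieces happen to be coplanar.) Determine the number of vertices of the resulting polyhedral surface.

A regular octahedron: V=6, E=12, F=8.
Attach a nonagonal pyramid (V=10, E=18, F=10) along a 3-gon: merge 3 vertices and 3 edges, delete both glued faces → V=13, E=27, F=16.
Attach a square antiprism (V=8, E=16, F=10) along a 3-gon: merge 3 vertices and 3 edges, delete both glued faces → V=18, E=40, F=24.
Attach a square bipyramid (V=6, E=12, F=8) along a 3-gon: merge 3 vertices and 3 edges, delete both glued faces → V=21, E=49, F=30.
Check: V − E + F = 21 − 49 + 30 = 2.

21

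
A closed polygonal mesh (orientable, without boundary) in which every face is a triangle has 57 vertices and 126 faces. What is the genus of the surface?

Every face is a triangle, so 2E = 3·126 = 378, giving E = 189.
χ = V − E + F = 57 − 189 + 126 = -6.
For a closed orientable surface χ = 2 − 2g, so g = (2 − (-6))/2 = 4.

4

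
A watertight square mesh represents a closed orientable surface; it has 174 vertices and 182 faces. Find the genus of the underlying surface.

5

Every face is a square, so 2E = 4·182 = 728, giving E = 364.
χ = V − E + F = 174 − 364 + 182 = -8.
For a closed orientable surface χ = 2 − 2g, so g = (2 − (-8))/2 = 5.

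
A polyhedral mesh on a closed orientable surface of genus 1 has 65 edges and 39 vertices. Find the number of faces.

For a closed orientable surface of genus 1, χ = 2 − 2·1 = 0.
F = 0 − V + E = 0 − 39 + 65 = 26.

26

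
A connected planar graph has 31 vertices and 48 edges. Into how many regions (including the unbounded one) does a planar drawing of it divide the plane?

Euler's formula for a connected plane graph: V − E + F = 2, so F = 2 − 31 + 48 = 19.

19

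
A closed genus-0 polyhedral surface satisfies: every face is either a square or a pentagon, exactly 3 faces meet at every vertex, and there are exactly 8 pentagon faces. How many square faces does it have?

Let x be the number of squares; then F = 8 + x.
Edge–face incidences: 2E = 5·8 + 4·x = 40 + 4x.
Every vertex has degree 3, so 3V = 2E.
Euler: V − E + F = 2 ⇒ (2E)/3 − E + (8 + x) = 2.
Multiply by 6: 2·(2E) − 3·(2E) + 6·(8 + x) = 12, i.e. 48 + 6x − (40 + 4x) = 12.
Collecting terms: 2x + 8 = 12, so 2x = 4, so x = 2.
Then 2E = 40 + 4·2 = 48, so E = 24, V = 2E/3 = 16, F = 8 + 2 = 10.

2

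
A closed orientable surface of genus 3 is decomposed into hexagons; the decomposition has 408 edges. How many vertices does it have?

268

χ = 2 − 2·3 = -4, and every face is a hexagon so 6F = 2E.
F = 2E/6 = 136. Then V = -4 + E − F = -4 + 408 − 136 = 268.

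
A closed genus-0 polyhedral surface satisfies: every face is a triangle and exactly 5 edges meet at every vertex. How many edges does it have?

30

Each face has 3 edges and each edge borders two faces, so 2E = 3F.
Each vertex has degree 5, so 5V = 2E and hence V = 3F/5.
Euler: V − E + F = 2 ⇒ (3F/5) − (3F/2) + F = 2.
Multiply by 10: (6 − 15 + 10)F = 20, i.e. 1F = 20.
So F = 20, E = 3·20/2 = 30, V = 3·20/5 = 12.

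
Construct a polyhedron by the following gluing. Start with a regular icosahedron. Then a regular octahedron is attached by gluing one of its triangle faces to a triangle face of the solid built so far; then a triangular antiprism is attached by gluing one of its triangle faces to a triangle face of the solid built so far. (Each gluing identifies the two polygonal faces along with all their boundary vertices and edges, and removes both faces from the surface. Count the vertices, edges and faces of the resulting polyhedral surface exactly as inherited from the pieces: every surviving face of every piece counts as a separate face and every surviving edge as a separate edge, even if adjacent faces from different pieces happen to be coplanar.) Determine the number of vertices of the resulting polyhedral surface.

18

A regular icosahedron: V=12, E=30, F=20.
Attach a regular octahedron (V=6, E=12, F=8) along a 3-gon: merge 3 vertices and 3 edges, delete both glued faces → V=15, E=39, F=26.
Attach a triangular antiprism (V=6, E=12, F=8) along a 3-gon: merge 3 vertices and 3 edges, delete both glued faces → V=18, E=48, F=32.
Check: V − E + F = 18 − 48 + 32 = 2.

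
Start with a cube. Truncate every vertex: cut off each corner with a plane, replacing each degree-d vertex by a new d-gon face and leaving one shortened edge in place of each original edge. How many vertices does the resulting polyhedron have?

The base solid has V = 8, E = 12, F = 6.
Truncation replaces each original edge-end by a new vertex, so V′ = 2E = 24.
Each original edge survives, and each old vertex of degree d contributes d new edges; summing degrees gives Σd = 2E, so E′ = E + 2E = 3E = 36.
Each original face survives and each original vertex becomes one new face: F′ = F + V = 14.

24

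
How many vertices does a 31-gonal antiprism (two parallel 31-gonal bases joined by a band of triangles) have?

62

An antiprism on an n-gon has two n-gon caps and 2n triangles: V = 2·31 = 62, E = 4·31 = 124, F = 2·31 + 2 = 64.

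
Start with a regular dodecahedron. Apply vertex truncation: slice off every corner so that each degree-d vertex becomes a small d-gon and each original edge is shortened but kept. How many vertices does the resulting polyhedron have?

60

The base solid has V = 20, E = 30, F = 12.
Truncation replaces each original edge-end by a new vertex, so V′ = 2E = 60.
Each original edge survives, and each old vertex of degree d contributes d new edges; summing degrees gives Σd = 2E, so E′ = E + 2E = 3E = 90.
Each original face survives and each original vertex becomes one new face: F′ = F + V = 32.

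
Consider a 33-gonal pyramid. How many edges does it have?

66

A pyramid on an n-gon base has one n-gon and n triangles: V = 33 + 1 = 34, E = 2·33 = 66, F = 33 + 1 = 34.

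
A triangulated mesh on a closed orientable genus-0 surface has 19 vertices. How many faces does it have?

34

χ = 2 − 2·0 = 2, and every face is a triangle so 3F = 2E.
V − E + F = 2 with E = 3F/2 gives 19 − (3/2 − 1)·F = 2, so F = 34 and E = 51.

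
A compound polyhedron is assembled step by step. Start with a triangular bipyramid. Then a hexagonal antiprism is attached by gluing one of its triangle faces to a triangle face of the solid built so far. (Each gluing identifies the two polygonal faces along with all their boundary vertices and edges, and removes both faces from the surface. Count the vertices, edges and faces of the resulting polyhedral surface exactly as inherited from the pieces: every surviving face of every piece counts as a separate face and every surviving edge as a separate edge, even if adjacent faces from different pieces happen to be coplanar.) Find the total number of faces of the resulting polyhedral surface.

18

A triangular bipyramid: V=5, E=9, F=6.
Attach a hexagonal antiprism (V=12, E=24, F=14) along a 3-gon: merge 3 vertices and 3 edges, delete both glued faces → V=14, E=30, F=18.
Check: V − E + F = 14 − 30 + 18 = 2.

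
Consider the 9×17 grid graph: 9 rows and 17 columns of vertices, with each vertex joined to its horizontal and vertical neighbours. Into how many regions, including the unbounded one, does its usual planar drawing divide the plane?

The grid has V = 9·17 = 153 vertices and E = 9·16 + 17·8 = 280 edges.
F = 2 − V + E = 2 − 153 + 280 = 129.

129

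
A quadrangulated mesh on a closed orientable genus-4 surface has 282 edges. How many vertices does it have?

135

χ = 2 − 2·4 = -6, and every face is a square so 4F = 2E.
F = 2E/4 = 141. Then V = -6 + E − F = -6 + 282 − 141 = 135.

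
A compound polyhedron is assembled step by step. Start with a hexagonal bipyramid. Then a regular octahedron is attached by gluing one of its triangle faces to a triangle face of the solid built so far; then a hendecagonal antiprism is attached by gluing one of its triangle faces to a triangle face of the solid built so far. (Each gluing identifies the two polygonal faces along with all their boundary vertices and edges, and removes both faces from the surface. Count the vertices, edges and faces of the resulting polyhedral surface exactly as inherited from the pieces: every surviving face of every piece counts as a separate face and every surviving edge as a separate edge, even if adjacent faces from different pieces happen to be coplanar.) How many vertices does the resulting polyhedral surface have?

30

A hexagonal bipyramid: V=8, E=18, F=12.
Attach a regular octahedron (V=6, E=12, F=8) along a 3-gon: merge 3 vertices and 3 edges, delete both glued faces → V=11, E=27, F=18.
Attach a hendecagonal antiprism (V=22, E=44, F=24) along a 3-gon: merge 3 vertices and 3 edges, delete both glued faces → V=30, E=68, F=40.
Check: V − E + F = 30 − 68 + 40 = 2.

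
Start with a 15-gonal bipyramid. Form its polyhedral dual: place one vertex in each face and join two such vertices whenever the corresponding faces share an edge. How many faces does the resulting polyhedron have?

17

The base solid has V = 17, E = 45, F = 30.
The dual swaps V and F and preserves E: V′ = F = 30, E′ = E = 45, F′ = V = 17.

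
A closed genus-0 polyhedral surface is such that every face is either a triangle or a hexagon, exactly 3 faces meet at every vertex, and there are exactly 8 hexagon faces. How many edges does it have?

30

Let x be the number of triangles; then F = 8 + x.
Edge–face incidences: 2E = 6·8 + 3·x = 48 + 3x.
Every vertex has degree 3, so 3V = 2E.
Euler: V − E + F = 2 ⇒ (2E)/3 − E + (8 + x) = 2.
Multiply by 6: 2·(2E) − 3·(2E) + 6·(8 + x) = 12, i.e. 48 + 6x − (48 + 3x) = 12.
Collecting terms: 3x = 12, so x = 4.
Then 2E = 48 + 3·4 = 60, so E = 30, V = 2E/3 = 20, F = 8 + 4 = 12.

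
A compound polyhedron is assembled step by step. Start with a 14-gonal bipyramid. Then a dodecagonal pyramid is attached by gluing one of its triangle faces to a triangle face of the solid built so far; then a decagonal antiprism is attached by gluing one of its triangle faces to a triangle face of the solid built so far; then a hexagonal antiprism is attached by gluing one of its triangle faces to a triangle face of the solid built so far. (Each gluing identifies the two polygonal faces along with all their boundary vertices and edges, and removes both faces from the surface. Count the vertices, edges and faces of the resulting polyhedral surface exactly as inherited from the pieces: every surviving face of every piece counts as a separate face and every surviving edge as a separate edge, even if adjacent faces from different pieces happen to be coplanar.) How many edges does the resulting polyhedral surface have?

121

A 14-gonal bipyramid: V=16, E=42, F=28.
Attach a dodecagonal pyramid (V=13, E=24, F=13) along a 3-gon: merge 3 vertices and 3 edges, delete both glued faces → V=26, E=63, F=39.
Attach a decagonal antiprism (V=20, E=40, F=22) along a 3-gon: merge 3 vertices and 3 edges, delete both glued faces → V=43, E=100, F=59.
Attach a hexagonal antiprism (V=12, E=24, F=14) along a 3-gon: merge 3 vertices and 3 edges, delete both glued faces → V=52, E=121, F=71.
Check: V − E + F = 52 − 121 + 71 = 2.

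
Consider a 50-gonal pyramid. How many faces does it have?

A pyramid on an n-gon base has one n-gon and n triangles: V = 50 + 1 = 51, E = 2·50 = 100, F = 50 + 1 = 51.

51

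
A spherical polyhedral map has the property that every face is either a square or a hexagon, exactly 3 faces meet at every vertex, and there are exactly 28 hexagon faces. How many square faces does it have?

6

Let x be the number of squares; then F = 28 + x.
Edge–face incidences: 2E = 6·28 + 4·x = 168 + 4x.
Every vertex has degree 3, so 3V = 2E.
Euler: V − E + F = 2 ⇒ (2E)/3 − E + (28 + x) = 2.
Multiply by 6: 2·(2E) − 3·(2E) + 6·(28 + x) = 12, i.e. 168 + 6x − (168 + 4x) = 12.
Collecting terms: 2x = 12, so x = 6.
Then 2E = 168 + 4·6 = 192, so E = 96, V = 2E/3 = 64, F = 28 + 6 = 34.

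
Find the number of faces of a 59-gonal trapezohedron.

118

The n-trapezohedron (dual of the n-antiprism) has V = 2·59 + 2 = 120, E = 4·59 = 236, F = 2·59 = 118.
Check: V − E + F = 120 − 236 + 118 = 2.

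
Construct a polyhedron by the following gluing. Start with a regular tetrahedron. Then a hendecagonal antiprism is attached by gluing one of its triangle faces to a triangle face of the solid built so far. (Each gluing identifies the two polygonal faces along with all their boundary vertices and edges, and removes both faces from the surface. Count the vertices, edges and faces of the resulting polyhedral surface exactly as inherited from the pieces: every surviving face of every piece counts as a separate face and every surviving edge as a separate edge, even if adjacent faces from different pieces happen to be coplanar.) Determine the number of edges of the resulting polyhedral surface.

A regular tetrahedron: V=4, E=6, F=4.
Attach a hendecagonal antiprism (V=22, E=44, F=24) along a 3-gon: merge 3 vertices and 3 edges, delete both glued faces → V=23, E=47, F=26.
Check: V − E + F = 23 − 47 + 26 = 2.

47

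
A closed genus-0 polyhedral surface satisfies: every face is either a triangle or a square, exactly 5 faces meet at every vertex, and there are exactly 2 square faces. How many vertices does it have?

Let x be the number of triangles; then F = 2 + x.
Edge–face incidences: 2E = 4·2 + 3·x = 8 + 3x.
Every vertex has degree 5, so 5V = 2E.
Euler: V − E + F = 2 ⇒ (2E)/5 − E + (2 + x) = 2.
Multiply by 10: 2·(2E) − 5·(2E) + 10·(2 + x) = 20, i.e. 20 + 10x − 3·(8 + 3x) = 20.
Collecting terms: x − 4 = 20, so x = 24.
Then 2E = 8 + 3·24 = 80, so E = 40, V = 2E/5 = 16, F = 2 + 24 = 26.

16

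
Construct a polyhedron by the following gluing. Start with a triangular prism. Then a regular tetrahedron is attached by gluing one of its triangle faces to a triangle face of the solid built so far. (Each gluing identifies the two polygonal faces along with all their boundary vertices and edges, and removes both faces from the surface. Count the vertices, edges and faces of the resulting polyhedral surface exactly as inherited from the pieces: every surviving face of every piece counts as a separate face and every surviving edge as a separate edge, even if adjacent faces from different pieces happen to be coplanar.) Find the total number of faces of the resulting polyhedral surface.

7

A triangular prism: V=6, E=9, F=5.
Attach a regular tetrahedron (V=4, E=6, F=4) along a 3-gon: merge 3 vertices and 3 edges, delete both glued faces → V=7, E=12, F=7.
Check: V − E + F = 7 − 12 + 7 = 2.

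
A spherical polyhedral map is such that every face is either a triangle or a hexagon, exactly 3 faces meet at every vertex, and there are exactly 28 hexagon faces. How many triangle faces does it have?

Let x be the number of triangles; then F = 28 + x.
Edge–face incidences: 2E = 6·28 + 3·x = 168 + 3x.
Every vertex has degree 3, so 3V = 2E.
Euler: V − E + F = 2 ⇒ (2E)/3 − E + (28 + x) = 2.
Multiply by 6: 2·(2E) − 3·(2E) + 6·(28 + x) = 12, i.e. 168 + 6x − (168 + 3x) = 12.
Collecting terms: 3x = 12, so x = 4.
Then 2E = 168 + 3·4 = 180, so E = 90, V = 2E/3 = 60, F = 28 + 4 = 32.

4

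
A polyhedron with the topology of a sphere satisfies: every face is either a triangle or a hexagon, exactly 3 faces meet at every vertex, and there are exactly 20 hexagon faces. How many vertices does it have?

Let x be the number of triangles; then F = 20 + x.
Edge–face incidences: 2E = 6·20 + 3·x = 120 + 3x.
Every vertex has degree 3, so 3V = 2E.
Euler: V − E + F = 2 ⇒ (2E)/3 − E + (20 + x) = 2.
Multiply by 6: 2·(2E) − 3·(2E) + 6·(20 + x) = 12, i.e. 120 + 6x − (120 + 3x) = 12.
Collecting terms: 3x = 12, so x = 4.
Then 2E = 120 + 3·4 = 132, so E = 66, V = 2E/3 = 44, F = 20 + 4 = 24.

44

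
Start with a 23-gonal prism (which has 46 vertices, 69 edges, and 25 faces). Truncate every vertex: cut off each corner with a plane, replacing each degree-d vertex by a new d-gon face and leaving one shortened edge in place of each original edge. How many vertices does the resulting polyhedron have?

138

Truncation replaces each original edge-end by a new vertex, so V′ = 2E = 138.
Each original edge survives, and each old vertex of degree d contributes d new edges; summing degrees gives Σd = 2E, so E′ = E + 2E = 3E = 207.
Each original face survives and each original vertex becomes one new face: F′ = F + V = 71.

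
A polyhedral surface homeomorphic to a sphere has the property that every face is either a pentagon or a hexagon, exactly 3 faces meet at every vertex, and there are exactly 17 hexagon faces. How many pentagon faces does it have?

Let x be the number of pentagons; then F = 17 + x.
Edge–face incidences: 2E = 6·17 + 5·x = 102 + 5x.
Every vertex has degree 3, so 3V = 2E.
Euler: V − E + F = 2 ⇒ (2E)/3 − E + (17 + x) = 2.
Multiply by 6: 2·(2E) − 3·(2E) + 6·(17 + x) = 12, i.e. 102 + 6x − (102 + 5x) = 12.
Collecting terms: x = 12.
Then 2E = 102 + 5·12 = 162, so E = 81, V = 2E/3 = 54, F = 17 + 12 = 29.

12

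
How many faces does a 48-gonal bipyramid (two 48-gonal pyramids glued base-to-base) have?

96

A bipyramid over an n-gon has 2n triangular faces and n + 2 vertices: V = 48 + 2 = 50, E = 3·48 = 144, F = 2·48 = 96.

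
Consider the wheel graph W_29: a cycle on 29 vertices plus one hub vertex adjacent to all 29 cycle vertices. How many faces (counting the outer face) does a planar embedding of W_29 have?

30

W_29 has V = 29 + 1 = 30 vertices and E = 2·29 = 58 edges.
By Euler's formula F = 2 − V + E = 2 − 30 + 58 = 30.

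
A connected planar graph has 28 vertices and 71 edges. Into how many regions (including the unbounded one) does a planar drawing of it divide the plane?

Euler's formula for a connected plane graph: V − E + F = 2, so F = 2 − 28 + 71 = 45.

45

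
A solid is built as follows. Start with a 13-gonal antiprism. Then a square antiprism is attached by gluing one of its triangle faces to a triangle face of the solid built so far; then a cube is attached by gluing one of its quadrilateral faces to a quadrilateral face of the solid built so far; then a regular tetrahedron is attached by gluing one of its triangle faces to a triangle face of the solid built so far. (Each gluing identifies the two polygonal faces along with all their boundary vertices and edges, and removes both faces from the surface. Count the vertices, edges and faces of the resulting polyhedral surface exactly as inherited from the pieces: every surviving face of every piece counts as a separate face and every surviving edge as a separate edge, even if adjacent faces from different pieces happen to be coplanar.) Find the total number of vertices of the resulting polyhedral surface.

36

A 13-gonal antiprism: V=26, E=52, F=28.
Attach a square antiprism (V=8, E=16, F=10) along a 3-gon: merge 3 vertices and 3 edges, delete both glued faces → V=31, E=65, F=36.
Attach a cube (V=8, E=12, F=6) along a 4-gon: merge 4 vertices and 4 edges, delete both glued faces → V=35, E=73, F=40.
Attach a regular tetrahedron (V=4, E=6, F=4) along a 3-gon: merge 3 vertices and 3 edges, delete both glued faces → V=36, E=76, F=42.
Check: V − E + F = 36 − 76 + 42 = 2.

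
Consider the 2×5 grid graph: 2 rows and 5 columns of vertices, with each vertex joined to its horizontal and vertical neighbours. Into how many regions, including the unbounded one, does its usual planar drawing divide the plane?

The grid has V = 2·5 = 10 vertices and E = 2·4 + 5·1 = 13 edges.
F = 2 − V + E = 2 − 10 + 13 = 5.

5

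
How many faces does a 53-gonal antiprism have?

An antiprism on an n-gon has two n-gon caps and 2n triangles: V = 2·53 = 106, E = 4·53 = 212, F = 2·53 + 2 = 108.
Check: V − E + F = 106 − 212 + 108 = 2.

108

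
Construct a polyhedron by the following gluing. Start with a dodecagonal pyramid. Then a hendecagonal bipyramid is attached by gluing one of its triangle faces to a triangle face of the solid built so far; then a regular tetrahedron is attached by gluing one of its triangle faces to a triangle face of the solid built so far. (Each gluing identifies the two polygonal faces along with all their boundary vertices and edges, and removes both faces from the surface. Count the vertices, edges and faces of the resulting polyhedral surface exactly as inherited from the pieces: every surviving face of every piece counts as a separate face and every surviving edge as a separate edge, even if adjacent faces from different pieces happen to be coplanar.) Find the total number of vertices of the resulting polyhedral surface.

24

A dodecagonal pyramid: V=13, E=24, F=13.
Attach a hendecagonal bipyramid (V=13, E=33, F=22) along a 3-gon: merge 3 vertices and 3 edges, delete both glued faces → V=23, E=54, F=33.
Attach a regular tetrahedron (V=4, E=6, F=4) along a 3-gon: merge 3 vertices and 3 edges, delete both glued faces → V=24, E=57, F=35.
Check: V − E + F = 24 − 57 + 35 = 2.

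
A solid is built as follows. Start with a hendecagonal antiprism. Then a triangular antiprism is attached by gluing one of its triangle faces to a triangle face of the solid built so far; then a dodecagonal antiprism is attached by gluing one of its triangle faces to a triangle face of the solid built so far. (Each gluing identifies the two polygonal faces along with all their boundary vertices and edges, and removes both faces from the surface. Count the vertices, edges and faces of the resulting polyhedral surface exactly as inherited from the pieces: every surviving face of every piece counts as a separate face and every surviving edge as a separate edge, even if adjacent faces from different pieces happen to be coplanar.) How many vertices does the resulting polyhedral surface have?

A hendecagonal antiprism: V=22, E=44, F=24.
Attach a triangular antiprism (V=6, E=12, F=8) along a 3-gon: merge 3 vertices and 3 edges, delete both glued faces → V=25, E=53, F=30.
Attach a dodecagonal antiprism (V=24, E=48, F=26) along a 3-gon: merge 3 vertices and 3 edges, delete both glued faces → V=46, E=98, F=54.
Check: V − E + F = 46 − 98 + 54 = 2.

46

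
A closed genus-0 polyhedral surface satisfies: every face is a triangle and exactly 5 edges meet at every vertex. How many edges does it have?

30

Each face has 3 edges and each edge borders two faces, so 2E = 3F.
Each vertex has degree 5, so 5V = 2E and hence V = 3F/5.
Euler: V − E + F = 2 ⇒ (3F/5) − (3F/2) + F = 2.
Multiply by 10: (6 − 15 + 10)F = 20, i.e. 1F = 20.
So F = 20, E = 3·20/2 = 30, V = 3·20/5 = 12.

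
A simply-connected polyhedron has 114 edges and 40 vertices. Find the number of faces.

Here V − E + F = 2.
F = 2 − V + E = 2 − 40 + 114 = 76.

76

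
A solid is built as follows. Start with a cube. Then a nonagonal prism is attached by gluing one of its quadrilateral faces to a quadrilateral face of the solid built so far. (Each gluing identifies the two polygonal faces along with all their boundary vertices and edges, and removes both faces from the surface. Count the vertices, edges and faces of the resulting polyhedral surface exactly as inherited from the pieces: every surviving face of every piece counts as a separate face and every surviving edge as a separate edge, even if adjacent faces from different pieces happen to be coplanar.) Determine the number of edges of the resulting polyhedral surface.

A cube: V=8, E=12, F=6.
Attach a nonagonal prism (V=18, E=27, F=11) along a 4-gon: merge 4 vertices and 4 edges, delete both glued faces → V=22, E=35, F=15.
Check: V − E + F = 22 − 35 + 15 = 2.

35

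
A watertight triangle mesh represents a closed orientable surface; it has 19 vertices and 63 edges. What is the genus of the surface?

Every face is a triangle and each edge borders two faces, so 3F = 2·63, giving F = 42.
χ = V − E + F = 19 − 63 + 42 = -2.
For a closed orientable surface χ = 2 − 2g, so g = (2 − (-2))/2 = 2.

2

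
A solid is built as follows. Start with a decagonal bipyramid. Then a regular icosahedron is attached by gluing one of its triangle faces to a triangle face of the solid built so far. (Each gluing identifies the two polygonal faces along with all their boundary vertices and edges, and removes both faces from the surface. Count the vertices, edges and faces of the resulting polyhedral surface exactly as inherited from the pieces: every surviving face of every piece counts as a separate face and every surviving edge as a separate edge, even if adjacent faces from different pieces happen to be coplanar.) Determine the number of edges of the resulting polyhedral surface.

A decagonal bipyramid: V=12, E=30, F=20.
Attach a regular icosahedron (V=12, E=30, F=20) along a 3-gon: merge 3 vertices and 3 edges, delete both glued faces → V=21, E=57, F=38.
Check: V − E + F = 21 − 57 + 38 = 2.

57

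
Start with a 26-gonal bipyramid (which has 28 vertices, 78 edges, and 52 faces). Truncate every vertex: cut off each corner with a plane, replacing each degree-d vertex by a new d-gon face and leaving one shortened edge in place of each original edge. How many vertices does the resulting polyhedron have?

Truncation replaces each original edge-end by a new vertex, so V′ = 2E = 156.
Each original edge survives, and each old vertex of degree d contributes d new edges; summing degrees gives Σd = 2E, so E′ = E + 2E = 3E = 234.
Each original face survives and each original vertex becomes one new face: F′ = F + V = 80.

156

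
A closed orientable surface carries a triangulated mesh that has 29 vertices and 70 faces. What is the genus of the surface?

4

Every face is a triangle, so 2E = 3·70 = 210, giving E = 105.
χ = V − E + F = 29 − 105 + 70 = -6.
For a closed orientable surface χ = 2 − 2g, so g = (2 − (-6))/2 = 4.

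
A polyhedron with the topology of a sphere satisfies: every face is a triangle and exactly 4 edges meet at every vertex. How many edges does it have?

Each face has 3 edges and each edge borders two faces, so 2E = 3F.
Each vertex has degree 4, so 4V = 2E and hence V = 3F/4.
Euler: V − E + F = 2 ⇒ (3F/4) − (3F/2) + F = 2.
Multiply by 8: (6 − 12 + 8)F = 16, i.e. 2F = 16.
So F = 8, E = 3·8/2 = 12, V = 3·8/4 = 6.

12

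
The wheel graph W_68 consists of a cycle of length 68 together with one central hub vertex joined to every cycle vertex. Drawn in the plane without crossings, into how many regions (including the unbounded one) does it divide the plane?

69

W_68 has V = 68 + 1 = 69 vertices and E = 2·68 = 136 edges.
By Euler's formula F = 2 − V + E = 2 − 69 + 136 = 69.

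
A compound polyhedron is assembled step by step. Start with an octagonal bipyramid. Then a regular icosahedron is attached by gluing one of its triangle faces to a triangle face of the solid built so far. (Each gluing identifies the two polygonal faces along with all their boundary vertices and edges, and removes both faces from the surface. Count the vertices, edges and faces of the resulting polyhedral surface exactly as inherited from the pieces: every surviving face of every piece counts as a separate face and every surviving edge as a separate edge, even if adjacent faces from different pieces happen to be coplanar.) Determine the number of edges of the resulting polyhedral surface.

51

An octagonal bipyramid: V=10, E=24, F=16.
Attach a regular icosahedron (V=12, E=30, F=20) along a 3-gon: merge 3 vertices and 3 edges, delete both glued faces → V=19, E=51, F=34.
Check: V − E + F = 19 − 51 + 34 = 2.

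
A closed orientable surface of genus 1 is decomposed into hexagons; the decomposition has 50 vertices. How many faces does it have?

χ = 2 − 2·1 = 0, and every face is a hexagon so 6F = 2E.
V − E + F = 0 with E = 6F/2 gives 50 − (6/2 − 1)·F = 0, so F = 25 and E = 75.

25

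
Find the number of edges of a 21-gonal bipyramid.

63

A bipyramid over an n-gon has 2n triangular faces and n + 2 vertices: V = 21 + 2 = 23, E = 3·21 = 63, F = 2·21 = 42.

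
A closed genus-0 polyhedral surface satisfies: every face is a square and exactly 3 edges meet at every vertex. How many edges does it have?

Each face has 4 edges and each edge borders two faces, so 2E = 4F.
Each vertex has degree 3, so 3V = 2E and hence V = 4F/3.
Euler: V − E + F = 2 ⇒ (4F/3) − (4F/2) + F = 2.
Multiply by 6: (8 − 12 + 6)F = 12, i.e. 2F = 12.
So F = 6, E = 4·6/2 = 12, V = 4·6/3 = 8.

12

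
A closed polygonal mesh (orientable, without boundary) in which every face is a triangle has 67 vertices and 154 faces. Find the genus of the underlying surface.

6

Every face is a triangle, so 2E = 3·154 = 462, giving E = 231.
χ = V − E + F = 67 − 231 + 154 = -10.
For a closed orientable surface χ = 2 − 2g, so g = (2 − (-10))/2 = 6.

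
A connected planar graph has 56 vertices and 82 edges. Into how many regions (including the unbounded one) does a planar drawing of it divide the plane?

28

Euler's formula for a connected plane graph: V − E + F = 2, so F = 2 − 56 + 82 = 28.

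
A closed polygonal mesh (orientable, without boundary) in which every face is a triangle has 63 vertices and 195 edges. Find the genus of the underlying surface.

2

Every face is a triangle and each edge borders two faces, so 3F = 2·195, giving F = 130.
χ = V − E + F = 63 − 195 + 130 = -2.
For a closed orientable surface χ = 2 − 2g, so g = (2 − (-2))/2 = 2.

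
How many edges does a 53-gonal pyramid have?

A pyramid on an n-gon base has one n-gon and n triangles: V = 53 + 1 = 54, E = 2·53 = 106, F = 53 + 1 = 54.
Check: V − E + F = 54 − 106 + 54 = 2.

106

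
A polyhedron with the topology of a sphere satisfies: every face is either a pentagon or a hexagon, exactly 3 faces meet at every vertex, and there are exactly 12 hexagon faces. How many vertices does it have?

Let x be the number of pentagons; then F = 12 + x.
Edge–face incidences: 2E = 6·12 + 5·x = 72 + 5x.
Every vertex has degree 3, so 3V = 2E.
Euler: V − E + F = 2 ⇒ (2E)/3 − E + (12 + x) = 2.
Multiply by 6: 2·(2E) − 3·(2E) + 6·(12 + x) = 12, i.e. 72 + 6x − (72 + 5x) = 12.
Collecting terms: x = 12.
Then 2E = 72 + 5·12 = 132, so E = 66, V = 2E/3 = 44, F = 12 + 12 = 24.

44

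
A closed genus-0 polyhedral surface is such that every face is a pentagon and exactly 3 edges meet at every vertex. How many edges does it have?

Each face has 5 edges and each edge borders two faces, so 2E = 5F.
Each vertex has degree 3, so 3V = 2E and hence V = 5F/3.
Euler: V − E + F = 2 ⇒ (5F/3) − (5F/2) + F = 2.
Multiply by 6: (10 − 15 + 6)F = 12, i.e. 1F = 12.
So F = 12, E = 5·12/2 = 30, V = 5·12/3 = 20.

30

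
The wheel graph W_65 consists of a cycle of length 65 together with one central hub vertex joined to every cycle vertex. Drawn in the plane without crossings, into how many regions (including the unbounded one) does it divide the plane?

W_65 has V = 65 + 1 = 66 vertices and E = 2·65 = 130 edges.
By Euler's formula F = 2 − V + E = 2 − 66 + 130 = 66.

66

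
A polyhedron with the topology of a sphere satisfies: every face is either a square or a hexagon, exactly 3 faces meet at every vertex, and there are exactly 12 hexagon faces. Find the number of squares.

Let x be the number of squares; then F = 12 + x.
Edge–face incidences: 2E = 6·12 + 4·x = 72 + 4x.
Every vertex has degree 3, so 3V = 2E.
Euler: V − E + F = 2 ⇒ (2E)/3 − E + (12 + x) = 2.
Multiply by 6: 2·(2E) − 3·(2E) + 6·(12 + x) = 12, i.e. 72 + 6x − (72 + 4x) = 12.
Collecting terms: 2x = 12, so x = 6.
Then 2E = 72 + 4·6 = 96, so E = 48, V = 2E/3 = 32, F = 12 + 6 = 18.

6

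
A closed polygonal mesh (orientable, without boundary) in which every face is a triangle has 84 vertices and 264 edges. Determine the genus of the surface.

Every face is a triangle and each edge borders two faces, so 3F = 2·264, giving F = 176.
χ = V − E + F = 84 − 264 + 176 = -4.
For a closed orientable surface χ = 2 − 2g, so g = (2 − (-4))/2 = 3.

3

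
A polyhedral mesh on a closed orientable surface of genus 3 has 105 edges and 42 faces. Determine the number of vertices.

For a closed orientable surface of genus 3, χ = 2 − 2·3 = -4.
V = -4 + E − F = -4 + 105 − 42 = 59.

59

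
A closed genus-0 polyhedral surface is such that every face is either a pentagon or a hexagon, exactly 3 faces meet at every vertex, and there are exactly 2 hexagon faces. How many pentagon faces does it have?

Let x be the number of pentagons; then F = 2 + x.
Edge–face incidences: 2E = 6·2 + 5·x = 12 + 5x.
Every vertex has degree 3, so 3V = 2E.
Euler: V − E + F = 2 ⇒ (2E)/3 − E + (2 + x) = 2.
Multiply by 6: 2·(2E) − 3·(2E) + 6·(2 + x) = 12, i.e. 12 + 6x − (12 + 5x) = 12.
Collecting terms: x = 12.
Then 2E = 12 + 5·12 = 72, so E = 36, V = 2E/3 = 24, F = 2 + 12 = 14.

12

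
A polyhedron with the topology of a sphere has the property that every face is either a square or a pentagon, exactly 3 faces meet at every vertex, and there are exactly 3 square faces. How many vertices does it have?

14

Let x be the number of pentagons; then F = 3 + x.
Edge–face incidences: 2E = 4·3 + 5·x = 12 + 5x.
Every vertex has degree 3, so 3V = 2E.
Euler: V − E + F = 2 ⇒ (2E)/3 − E + (3 + x) = 2.
Multiply by 6: 2·(2E) − 3·(2E) + 6·(3 + x) = 12, i.e. 18 + 6x − (12 + 5x) = 12.
Collecting terms: x + 6 = 12, so x = 6.
Then 2E = 12 + 5·6 = 42, so E = 21, V = 2E/3 = 14, F = 3 + 6 = 9.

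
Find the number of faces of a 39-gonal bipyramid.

78

A bipyramid over an n-gon has 2n triangular faces and n + 2 vertices: V = 39 + 2 = 41, E = 3·39 = 117, F = 2·39 = 78.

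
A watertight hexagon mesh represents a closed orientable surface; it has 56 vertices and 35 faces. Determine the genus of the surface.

Every face is a hexagon, so 2E = 6·35 = 210, giving E = 105.
χ = V − E + F = 56 − 105 + 35 = -14.
For a closed orientable surface χ = 2 − 2g, so g = (2 − (-14))/2 = 8.

8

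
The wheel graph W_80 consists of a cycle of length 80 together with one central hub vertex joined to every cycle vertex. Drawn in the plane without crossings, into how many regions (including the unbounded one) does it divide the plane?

81

W_80 has V = 80 + 1 = 81 vertices and E = 2·80 = 160 edges.
By Euler's formula F = 2 − V + E = 2 − 81 + 160 = 81.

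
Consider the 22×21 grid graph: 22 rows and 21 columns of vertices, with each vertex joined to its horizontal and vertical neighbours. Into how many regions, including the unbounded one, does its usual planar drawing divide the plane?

The grid has V = 22·21 = 462 vertices and E = 22·20 + 21·21 = 881 edges.
F = 2 − V + E = 2 − 462 + 881 = 421.

421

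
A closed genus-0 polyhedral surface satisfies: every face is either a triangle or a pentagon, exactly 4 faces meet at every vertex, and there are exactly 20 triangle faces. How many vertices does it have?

Let x be the number of pentagons; then F = 20 + x.
Edge–face incidences: 2E = 3·20 + 5·x = 60 + 5x.
Every vertex has degree 4, so 4V = 2E.
Euler: V − E + F = 2 ⇒ (2E)/4 − E + (20 + x) = 2.
Multiply by 8: 2·(2E) − 4·(2E) + 8·(20 + x) = 16, i.e. 160 + 8x − 2·(60 + 5x) = 16.
Collecting terms: −2x + 40 = 16, so −2x = −24, so x = 12.
Then 2E = 60 + 5·12 = 120, so E = 60, V = 2E/4 = 30, F = 20 + 12 = 32.

30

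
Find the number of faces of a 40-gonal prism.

42

A prism on an n-gon has two n-gon bases and n rectangular sides: V = 2·40 = 80, E = 3·40 = 120, F = 40 + 2 = 42.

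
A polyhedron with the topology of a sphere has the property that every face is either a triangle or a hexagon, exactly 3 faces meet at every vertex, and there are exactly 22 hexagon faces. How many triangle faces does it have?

Let x be the number of triangles; then F = 22 + x.
Edge–face incidences: 2E = 6·22 + 3·x = 132 + 3x.
Every vertex has degree 3, so 3V = 2E.
Euler: V − E + F = 2 ⇒ (2E)/3 − E + (22 + x) = 2.
Multiply by 6: 2·(2E) − 3·(2E) + 6·(22 + x) = 12, i.e. 132 + 6x − (132 + 3x) = 12.
Collecting terms: 3x = 12, so x = 4.
Then 2E = 132 + 3·4 = 144, so E = 72, V = 2E/3 = 48, F = 22 + 4 = 26.

4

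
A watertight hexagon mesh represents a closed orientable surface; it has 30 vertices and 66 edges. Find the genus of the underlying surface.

Every face is a hexagon and each edge borders two faces, so 6F = 2·66, giving F = 22.
χ = V − E + F = 30 − 66 + 22 = -14.
For a closed orientable surface χ = 2 − 2g, so g = (2 − (-14))/2 = 8.

8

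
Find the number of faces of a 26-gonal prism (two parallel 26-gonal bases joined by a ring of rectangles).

A prism on an n-gon has two n-gon bases and n rectangular sides: V = 2·26 = 52, E = 3·26 = 78, F = 26 + 2 = 28.

28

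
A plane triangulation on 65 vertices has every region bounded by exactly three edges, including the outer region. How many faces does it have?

In a plane triangulation 3F = 2E and V − E + F = 2, so F = 2V − 4 = 2·65 − 4 = 126.

126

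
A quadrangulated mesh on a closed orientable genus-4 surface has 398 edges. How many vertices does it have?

χ = 2 − 2·4 = -6, and every face is a square so 4F = 2E.
F = 2E/4 = 199. Then V = -6 + E − F = -6 + 398 − 199 = 193.

193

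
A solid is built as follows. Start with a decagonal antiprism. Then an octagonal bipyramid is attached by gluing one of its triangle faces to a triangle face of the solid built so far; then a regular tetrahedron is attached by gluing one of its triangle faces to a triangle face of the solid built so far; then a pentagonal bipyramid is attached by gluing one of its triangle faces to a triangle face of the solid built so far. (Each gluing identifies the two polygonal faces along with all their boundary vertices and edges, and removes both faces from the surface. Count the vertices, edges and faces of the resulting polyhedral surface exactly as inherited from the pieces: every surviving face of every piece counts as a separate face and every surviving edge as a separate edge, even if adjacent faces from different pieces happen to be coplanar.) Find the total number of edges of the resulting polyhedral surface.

A decagonal antiprism: V=20, E=40, F=22.
Attach an octagonal bipyramid (V=10, E=24, F=16) along a 3-gon: merge 3 vertices and 3 edges, delete both glued faces → V=27, E=61, F=36.
Attach a regular tetrahedron (V=4, E=6, F=4) along a 3-gon: merge 3 vertices and 3 edges, delete both glued faces → V=28, E=64, F=38.
Attach a pentagonal bipyramid (V=7, E=15, F=10) along a 3-gon: merge 3 vertices and 3 edges, delete both glued faces → V=32, E=76, F=46.
Check: V − E + F = 32 − 76 + 46 = 2.

76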